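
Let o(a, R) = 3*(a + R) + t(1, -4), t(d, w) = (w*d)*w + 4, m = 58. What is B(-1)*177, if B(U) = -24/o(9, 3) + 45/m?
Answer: 24957/406 ≈ 61.470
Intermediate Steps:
t(d, w) = 4 + d*w² (t(d, w) = (d*w)*w + 4 = d*w² + 4 = 4 + d*w²)
o(a, R) = 20 + 3*R + 3*a (o(a, R) = 3*(a + R) + (4 + 1*(-4)²) = 3*(R + a) + (4 + 1*16) = (3*R + 3*a) + (4 + 16) = (3*R + 3*a) + 20 = 20 + 3*R + 3*a)
B(U) = 141/406 (B(U) = -24/(20 + 3*3 + 3*9) + 45/58 = -24/(20 + 9 + 27) + 45*(1/58) = -24/56 + 45/58 = -24*1/56 + 45/58 = -3/7 + 45/58 = 141/406)
B(-1)*177 = (141/406)*177 = 24957/406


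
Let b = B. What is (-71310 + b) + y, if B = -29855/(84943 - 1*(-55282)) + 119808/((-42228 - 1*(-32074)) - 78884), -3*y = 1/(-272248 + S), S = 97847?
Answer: -46583380147896704482/653237443342065 ≈ -71312.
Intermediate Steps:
y = 1/523203 (y = -1/(3*(-272248 + 97847)) = -⅓/(-174401) = -⅓*(-1/174401) = 1/523203 ≈ 1.9113e-6)
B = -1945830629/1248535355 (B = -29855/(84943 + 55282) + 119808/((-42228 + 32074) - 78884) = -29855/140225 + 119808/(-10154 - 78884) = -29855*1/140225 + 119808/(-89038) = -5971/28045 + 119808*(-1/89038) = -5971/28045 - 59904/44519 = -1945830629/1248535355 ≈ -1.5585)
b = -1945830629/1248535355 ≈ -1.5585
(-71310 + b) + y = (-71310 - 1945830629/1248535355) + 1/523203 = -89035001995679/1248535355 + 1/523203 = -46583380147896704482/653237443342065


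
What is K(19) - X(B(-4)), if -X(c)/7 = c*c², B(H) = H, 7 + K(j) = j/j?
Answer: -454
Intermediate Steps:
K(j) = -6 (K(j) = -7 + j/j = -7 + 1 = -6)
X(c) = -7*c³ (X(c) = -7*c*c² = -7*c³)
K(19) - X(B(-4)) = -6 - (-7)*(-4)³ = -6 - (-7)*(-64) = -6 - 1*448 = -6 - 448 = -454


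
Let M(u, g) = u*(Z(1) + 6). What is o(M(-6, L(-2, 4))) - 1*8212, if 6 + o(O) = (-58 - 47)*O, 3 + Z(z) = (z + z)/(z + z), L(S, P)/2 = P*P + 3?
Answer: -5698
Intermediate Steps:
L(S, P) = 6 + 2*P² (L(S, P) = 2*(P*P + 3) = 2*(P² + 3) = 2*(3 + P²) = 6 + 2*P²)
Z(z) = -2 (Z(z) = -3 + (z + z)/(z + z) = -3 + (2*z)/((2*z)) = -3 + (2*z)*(1/(2*z)) = -3 + 1 = -2)
M(u, g) = 4*u (M(u, g) = u*(-2 + 6) = u*4 = 4*u)
o(O) = -6 - 105*O (o(O) = -6 + (-58 - 47)*O = -6 - 105*O)
o(M(-6, L(-2, 4))) - 1*8212 = (-6 - 420*(-6)) - 1*8212 = (-6 - 105*(-24)) - 8212 = (-6 + 2520) - 8212 = 2514 - 8212 = -5698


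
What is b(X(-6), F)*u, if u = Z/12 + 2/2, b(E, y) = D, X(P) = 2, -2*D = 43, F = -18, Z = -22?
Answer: 215/12 ≈ 17.917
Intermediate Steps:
D = -43/2 (D = -1/2*43 = -43/2 ≈ -21.500)
b(E, y) = -43/2
u = -5/6 (u = -22/12 + 2/2 = -22*1/12 + 2*(1/2) = -11/6 + 1 = -5/6 ≈ -0.83333)
b(X(-6), F)*u = -43/2*(-5/6) = 215/12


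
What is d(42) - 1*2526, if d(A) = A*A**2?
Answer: 71562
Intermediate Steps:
d(A) = A**3
d(42) - 1*2526 = 42**3 - 1*2526 = 74088 - 2526 = 71562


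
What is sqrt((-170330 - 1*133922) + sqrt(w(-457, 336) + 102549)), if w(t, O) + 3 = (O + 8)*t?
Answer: sqrt(-304252 + I*sqrt(54662)) ≈ 0.212 + 551.59*I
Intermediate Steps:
w(t, O) = -3 + t*(8 + O) (w(t, O) = -3 + (O + 8)*t = -3 + (8 + O)*t = -3 + t*(8 + O))
sqrt((-170330 - 1*133922) + sqrt(w(-457, 336) + 102549)) = sqrt((-170330 - 1*133922) + sqrt((-3 + 8*(-457) + 336*(-457)) + 102549)) = sqrt((-170330 - 133922) + sqrt((-3 - 3656 - 153552) + 102549)) = sqrt(-304252 + sqrt(-157211 + 102549)) = sqrt(-304252 + sqrt(-54662)) = sqrt(-304252 + I*sqrt(54662))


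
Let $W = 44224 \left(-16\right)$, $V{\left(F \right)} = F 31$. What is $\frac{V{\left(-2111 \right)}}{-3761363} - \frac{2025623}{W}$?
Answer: $\frac{7665408408693}{2661480276992} \approx 2.8801$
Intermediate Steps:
$V{\left(F \right)} = 31 F$
$W = -707584$
$\frac{V{\left(-2111 \right)}}{-3761363} - \frac{2025623}{W} = \frac{31 \left(-2111\right)}{-3761363} - \frac{2025623}{-707584} = \left(-65441\right) \left(- \frac{1}{3761363}\right) - - \frac{2025623}{707584} = \frac{65441}{3761363} + \frac{2025623}{707584} = \frac{7665408408693}{2661480276992}$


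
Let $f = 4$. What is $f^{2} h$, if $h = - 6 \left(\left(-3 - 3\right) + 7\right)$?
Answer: $-96$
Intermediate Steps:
$h = -6$ ($h = - 6 \left(\left(-3 - 3\right) + 7\right) = - 6 \left(-6 + 7\right) = \left(-6\right) 1 = -6$)
$f^{2} h = 4^{2} \left(-6\right) = 16 \left(-6\right) = -96$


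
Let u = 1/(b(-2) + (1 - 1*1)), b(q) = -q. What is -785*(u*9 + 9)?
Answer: -21195/2 ≈ -10598.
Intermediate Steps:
u = ½ (u = 1/(-1*(-2) + (1 - 1*1)) = 1/(2 + (1 - 1)) = 1/(2 + 0) = 1/2 = ½ ≈ 0.50000)
-785*(u*9 + 9) = -785*((½)*9 + 9) = -785*(9/2 + 9) = -785*27/2 = -21195/2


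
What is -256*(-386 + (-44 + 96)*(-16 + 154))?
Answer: -1738240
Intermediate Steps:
-256*(-386 + (-44 + 96)*(-16 + 154)) = -256*(-386 + 52*138) = -256*(-386 + 7176) = -256*6790 = -1738240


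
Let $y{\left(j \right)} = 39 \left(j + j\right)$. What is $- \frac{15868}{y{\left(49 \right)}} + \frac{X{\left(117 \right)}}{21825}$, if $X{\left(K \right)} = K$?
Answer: $- \frac{19215107}{4634175} \approx -4.1464$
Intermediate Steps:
$y{\left(j \right)} = 78 j$ ($y{\left(j \right)} = 39 \cdot 2 j = 78 j$)
$- \frac{15868}{y{\left(49 \right)}} + \frac{X{\left(117 \right)}}{21825} = - \frac{15868}{78 \cdot 49} + \frac{117}{21825} = - \frac{15868}{3822} + 117 \cdot \frac{1}{21825} = \left(-15868\right) \frac{1}{3822} + \frac{13}{2425} = - \frac{7934}{1911} + \frac{13}{2425} = - \frac{19215107}{4634175}$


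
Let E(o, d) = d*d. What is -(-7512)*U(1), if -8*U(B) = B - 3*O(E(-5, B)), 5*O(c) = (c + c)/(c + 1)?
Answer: -1878/5 ≈ -375.60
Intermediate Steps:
E(o, d) = d²
O(c) = 2*c/(5*(1 + c)) (O(c) = ((c + c)/(c + 1))/5 = ((2*c)/(1 + c))/5 = (2*c/(1 + c))/5 = 2*c/(5*(1 + c)))
U(B) = -B/8 + 3*B²/(20*(1 + B²)) (U(B) = -(B - 6*B²/(5*(1 + B²)))/8 = -B/8 + 3*B²/(20*(1 + B²)))
-(-7512)*U(1) = -(-7512)*(1/40)*1*(-5 - 5*1² + 6*1)/(1 + 1²) = -(-7512)*(1/40)*1*(-5 - 5*1 + 6)/(1 + 1) = -(-7512)*(1/40)*1*(-5 - 5 + 6)/2 = -(-7512)*(1/40)*1*(½)*(-4) = -(-7512)*(-1)/20 = -1*1878/5 = -1878/5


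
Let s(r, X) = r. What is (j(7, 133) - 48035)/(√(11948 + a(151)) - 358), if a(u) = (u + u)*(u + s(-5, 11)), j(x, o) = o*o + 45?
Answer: 5423879/36062 + 30301*√14010/36062 ≈ 249.86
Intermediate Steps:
j(x, o) = 45 + o² (j(x, o) = o² + 45 = 45 + o²)
a(u) = 2*u*(-5 + u) (a(u) = (u + u)*(u - 5) = (2*u)*(-5 + u) = 2*u*(-5 + u))
(j(7, 133) - 48035)/(√(11948 + a(151)) - 358) = ((45 + 133²) - 48035)/(√(11948 + 2*151*(-5 + 151)) - 358) = ((45 + 17689) - 48035)/(√(11948 + 2*151*146) - 358) = (17734 - 48035)/(√(11948 + 44092) - 358) = -30301/(√56040 - 358) = -30301/(2*√14010 - 358) = -30301/(-358 + 2*√14010)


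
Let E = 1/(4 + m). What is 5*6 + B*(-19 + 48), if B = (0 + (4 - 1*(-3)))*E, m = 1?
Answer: 353/5 ≈ 70.600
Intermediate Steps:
E = ⅕ (E = 1/(4 + 1) = 1/5 = ⅕ ≈ 0.20000)
B = 7/5 (B = (0 + (4 - 1*(-3)))*(⅕) = (0 + (4 + 3))*(⅕) = (0 + 7)*(⅕) = 7*(⅕) = 7/5 ≈ 1.4000)
5*6 + B*(-19 + 48) = 5*6 + 7*(-19 + 48)/5 = 30 + (7/5)*29 = 30 + 203/5 = 353/5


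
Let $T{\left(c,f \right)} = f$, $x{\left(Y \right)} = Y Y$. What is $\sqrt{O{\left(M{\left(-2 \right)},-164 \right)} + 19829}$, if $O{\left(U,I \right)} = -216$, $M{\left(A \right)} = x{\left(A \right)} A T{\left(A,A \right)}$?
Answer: $\sqrt{19613} \approx 140.05$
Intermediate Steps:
$x{\left(Y \right)} = Y^{2}$
$M{\left(A \right)} = A^{4}$ ($M{\left(A \right)} = A^{2} A A = A^{3} A = A^{4}$)
$\sqrt{O{\left(M{\left(-2 \right)},-164 \right)} + 19829} = \sqrt{-216 + 19829} = \sqrt{19613}$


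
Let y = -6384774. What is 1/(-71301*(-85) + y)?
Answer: -1/324189 ≈ -3.0846e-6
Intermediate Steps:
1/(-71301*(-85) + y) = 1/(-71301*(-85) - 6384774) = 1/(6060585 - 6384774) = 1/(-324189) = -1/324189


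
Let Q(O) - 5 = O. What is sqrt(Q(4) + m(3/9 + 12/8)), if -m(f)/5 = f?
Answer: I*sqrt(6)/6 ≈ 0.40825*I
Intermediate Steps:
Q(O) = 5 + O
m(f) = -5*f
sqrt(Q(4) + m(3/9 + 12/8)) = sqrt((5 + 4) - 5*(3/9 + 12/8)) = sqrt(9 - 5*(3*(1/9) + 12*(1/8))) = sqrt(9 - 5*(1/3 + 3/2)) = sqrt(9 - 5*11/6) = sqrt(9 - 55/6) = sqrt(-1/6) = I*sqrt(6)/6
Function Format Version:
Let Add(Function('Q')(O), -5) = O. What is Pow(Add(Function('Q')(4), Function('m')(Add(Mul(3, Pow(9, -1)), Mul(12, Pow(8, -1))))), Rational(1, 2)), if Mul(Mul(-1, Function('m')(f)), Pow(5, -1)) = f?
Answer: Mul(Rational(1, 6), I, Pow(6, Rational(1, 2))) ≈ Mul(0.40825, I)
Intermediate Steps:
Function('Q')(O) = Add(5, O)
Function('m')(f) = Mul(-5, f)
Pow(Add(Function('Q')(4), Function('m')(Add(Mul(3, Pow(9, -1)), Mul(12, Pow(8, -1))))), Rational(1, 2)) = Pow(Add(Add(5, 4), Mul(-5, Add(Mul(3, Pow(9, -1)), Mul(12, Pow(8, -1))))), Rational(1, 2)) = Pow(Add(9, Mul(-5, Add(Mul(3, Rational(1, 9)), Mul(12, Rational(1, 8))))), Rational(1, 2)) = Pow(Add(9, Mul(-5, Add(Rational(1, 3), Rational(3, 2)))), Rational(1, 2)) = Pow(Add(9, Mul(-5, Rational(11, 6))), Rational(1, 2)) = Pow(Add(9, Rational(-55, 6)), Rational(1, 2)) = Pow(Rational(-1, 6), Rational(1, 2)) = Mul(Rational(1, 6), I, Pow(6, Rational(1, 2)))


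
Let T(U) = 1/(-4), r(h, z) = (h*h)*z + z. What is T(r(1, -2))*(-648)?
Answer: 162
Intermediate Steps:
r(h, z) = z + z*h² (r(h, z) = h²*z + z = z*h² + z = z + z*h²)
T(U) = -¼
T(r(1, -2))*(-648) = -¼*(-648) = 162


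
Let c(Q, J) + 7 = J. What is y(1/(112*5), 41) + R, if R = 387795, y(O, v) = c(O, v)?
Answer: 387829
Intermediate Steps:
c(Q, J) = -7 + J
y(O, v) = -7 + v
y(1/(112*5), 41) + R = (-7 + 41) + 387795 = 34 + 387795 = 387829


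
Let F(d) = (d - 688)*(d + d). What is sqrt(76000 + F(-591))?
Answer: sqrt(1587778) ≈ 1260.1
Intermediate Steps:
F(d) = 2*d*(-688 + d) (F(d) = (-688 + d)*(2*d) = 2*d*(-688 + d))
sqrt(76000 + F(-591)) = sqrt(76000 + 2*(-591)*(-688 - 591)) = sqrt(76000 + 2*(-591)*(-1279)) = sqrt(76000 + 1511778) = sqrt(1587778)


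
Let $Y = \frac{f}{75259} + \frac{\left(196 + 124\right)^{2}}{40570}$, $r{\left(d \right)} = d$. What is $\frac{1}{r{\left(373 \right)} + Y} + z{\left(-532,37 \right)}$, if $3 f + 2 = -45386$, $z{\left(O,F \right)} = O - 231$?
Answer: $- \frac{262308829143554}{343787346161} \approx -763.0$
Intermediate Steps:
$z{\left(O,F \right)} = -231 + O$
$f = - \frac{45388}{3}$ ($f = - \frac{2}{3} + \frac{1}{3} \left(-45386\right) = - \frac{2}{3} - \frac{45386}{3} = - \frac{45388}{3} \approx -15129.0$)
$Y = \frac{2127817364}{915977289}$ ($Y = - \frac{45388}{3 \cdot 75259} + \frac{\left(196 + 124\right)^{2}}{40570} = \left(- \frac{45388}{3}\right) \frac{1}{75259} + 320^{2} \cdot \frac{1}{40570} = - \frac{45388}{225777} + 102400 \cdot \frac{1}{40570} = - \frac{45388}{225777} + \frac{10240}{4057} = \frac{2127817364}{915977289} \approx 2.323$)
$\frac{1}{r{\left(373 \right)} + Y} + z{\left(-532,37 \right)} = \frac{1}{373 + \frac{2127817364}{915977289}} - 763 = \frac{1}{\frac{343787346161}{915977289}} - 763 = \frac{915977289}{343787346161} - 763 = - \frac{262308829143554}{343787346161}$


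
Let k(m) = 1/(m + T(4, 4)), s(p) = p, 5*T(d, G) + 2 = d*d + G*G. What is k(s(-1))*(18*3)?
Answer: 54/5 ≈ 10.800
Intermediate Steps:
T(d, G) = -⅖ + G²/5 + d²/5 (T(d, G) = -⅖ + (d*d + G*G)/5 = -⅖ + (d² + G²)/5 = -⅖ + (G² + d²)/5 = -⅖ + (G²/5 + d²/5) = -⅖ + G²/5 + d²/5)
k(m) = 1/(6 + m) (k(m) = 1/(m + (-⅖ + (⅕)*4² + (⅕)*4²)) = 1/(m + (-⅖ + (⅕)*16 + (⅕)*16)) = 1/(m + (-⅖ + 16/5 + 16/5)) = 1/(m + 6) = 1/(6 + m))
k(s(-1))*(18*3) = (18*3)/(6 - 1) = 54/5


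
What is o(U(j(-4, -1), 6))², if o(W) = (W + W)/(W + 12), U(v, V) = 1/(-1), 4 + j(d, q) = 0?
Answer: 4/121 ≈ 0.033058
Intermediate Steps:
j(d, q) = -4 (j(d, q) = -4 + 0 = -4)
U(v, V) = -1
o(W) = 2*W/(12 + W) (o(W) = (2*W)/(12 + W) = 2*W/(12 + W))
o(U(j(-4, -1), 6))² = (2*(-1)/(12 - 1))² = (2*(-1)/11)² = (2*(-1)*(1/11))² = (-2/11)² = 4/121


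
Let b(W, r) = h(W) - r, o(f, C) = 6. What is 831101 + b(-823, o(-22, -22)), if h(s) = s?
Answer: 830272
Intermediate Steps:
b(W, r) = W - r
831101 + b(-823, o(-22, -22)) = 831101 + (-823 - 1*6) = 831101 + (-823 - 6) = 831101 - 829 = 830272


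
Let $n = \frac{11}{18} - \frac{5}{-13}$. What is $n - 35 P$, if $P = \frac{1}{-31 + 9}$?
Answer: $\frac{3329}{1287} \approx 2.5866$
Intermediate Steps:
$P = - \frac{1}{22}$ ($P = \frac{1}{-22} = - \frac{1}{22} \approx -0.045455$)
$n = \frac{233}{234}$ ($n = 11 \cdot \frac{1}{18} - - \frac{5}{13} = \frac{11}{18} + \frac{5}{13} = \frac{233}{234} \approx 0.99573$)
$n - 35 P = \frac{233}{234} - - \frac{35}{22} = \frac{233}{234} + \frac{35}{22} = \frac{3329}{1287}$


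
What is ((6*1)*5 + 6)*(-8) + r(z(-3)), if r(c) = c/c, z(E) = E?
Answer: -287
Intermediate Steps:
r(c) = 1
((6*1)*5 + 6)*(-8) + r(z(-3)) = ((6*1)*5 + 6)*(-8) + 1 = (6*5 + 6)*(-8) + 1 = (30 + 6)*(-8) + 1 = 36*(-8) + 1 = -288 + 1 = -287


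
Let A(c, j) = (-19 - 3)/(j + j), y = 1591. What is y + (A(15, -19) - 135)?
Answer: 27675/19 ≈ 1456.6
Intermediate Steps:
A(c, j) = -11/j (A(c, j) = -22*1/(2*j) = -11/j)
y + (A(15, -19) - 135) = 1591 + (-11/(-19) - 135) = 1591 + (-11*(-1/19) - 135) = 1591 + (11/19 - 135) = 1591 - 2554/19 = 27675/19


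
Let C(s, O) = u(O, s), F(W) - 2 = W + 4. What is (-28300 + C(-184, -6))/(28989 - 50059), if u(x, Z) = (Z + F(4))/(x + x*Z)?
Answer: 739847/550830 ≈ 1.3431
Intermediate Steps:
F(W) = 6 + W (F(W) = 2 + (W + 4) = 2 + (4 + W) = 6 + W)
u(x, Z) = (10 + Z)/(x + Z*x) (u(x, Z) = (Z + (6 + 4))/(x + x*Z) = (Z + 10)/(x + Z*x) = (10 + Z)/(x + Z*x))
C(s, O) = (10 + s)/(O*(1 + s))
(-28300 + C(-184, -6))/(28989 - 50059) = (-28300 + (10 - 184)/((-6)*(1 - 184)))/(28989 - 50059) = (-28300 - ⅙*(-174)/(-183))/(-21070) = (-28300 - ⅙*(-1/183)*(-174))*(-1/21070) = (-28300 - 29/183)*(-1/21070) = -5178929/183*(-1/21070) = 739847/550830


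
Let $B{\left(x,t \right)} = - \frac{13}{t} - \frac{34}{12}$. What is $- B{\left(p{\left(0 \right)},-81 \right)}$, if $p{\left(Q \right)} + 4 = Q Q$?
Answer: $\frac{433}{162} \approx 2.6728$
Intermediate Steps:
$p{\left(Q \right)} = -4 + Q^{2}$ ($p{\left(Q \right)} = -4 + Q Q = -4 + Q^{2}$)
$B{\left(x,t \right)} = - \frac{17}{6} - \frac{13}{t}$ ($B{\left(x,t \right)} = - \frac{13}{t} - \frac{17}{6} = - \frac{17}{6} - \frac{13}{t}$)
$- B{\left(p{\left(0 \right)},-81 \right)} = - (- \frac{17}{6} - \frac{13}{-81}) = - (- \frac{17}{6} - - \frac{13}{81}) = - (- \frac{17}{6} + \frac{13}{81}) = \left(-1\right) \left(- \frac{433}{162}\right) = \frac{433}{162}$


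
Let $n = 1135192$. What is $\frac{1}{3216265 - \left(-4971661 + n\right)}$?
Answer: $\frac{1}{7052734} \approx 1.4179 \cdot 10^{-7}$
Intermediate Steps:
$\frac{1}{3216265 - \left(-4971661 + n\right)} = \frac{1}{3216265 + \left(4971661 - 1135192\right)} = \frac{1}{3216265 + 3836469} = \frac{1}{7052734}$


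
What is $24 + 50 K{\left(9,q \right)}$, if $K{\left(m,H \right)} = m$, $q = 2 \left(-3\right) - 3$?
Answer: $474$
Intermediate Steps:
$q = -9$ ($q = -6 - 3 = -9$)
$24 + 50 K{\left(9,q \right)} = 24 + 50 \cdot 9 = 24 + 450 = 474$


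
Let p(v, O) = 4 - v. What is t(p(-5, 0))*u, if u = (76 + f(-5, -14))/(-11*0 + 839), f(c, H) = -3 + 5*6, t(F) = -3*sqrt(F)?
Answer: -927/839 ≈ -1.1049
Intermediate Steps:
f(c, H) = 27 (f(c, H) = -3 + 30 = 27)
u = 103/839 (u = (76 + 27)/(-11*0 + 839) = 103/(0 + 839) = 103/839 ≈ 0.12277)
t(p(-5, 0))*u = -3*sqrt(4 - 1*(-5))*(103/839) = -3*sqrt(4 + 5)*(103/839) = -3*sqrt(9)*(103/839) = -3*3*(103/839) = -9*103/839 = -927/839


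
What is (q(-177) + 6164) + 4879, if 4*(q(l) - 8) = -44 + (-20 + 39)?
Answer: 44179/4 ≈ 11045.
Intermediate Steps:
q(l) = 7/4 (q(l) = 8 + (-44 + (-20 + 39))/4 = 8 + (-44 + 19)/4 = 8 + (¼)*(-25) = 8 - 25/4 = 7/4)
(q(-177) + 6164) + 4879 = (7/4 + 6164) + 4879 = 24663/4 + 4879 = 44179/4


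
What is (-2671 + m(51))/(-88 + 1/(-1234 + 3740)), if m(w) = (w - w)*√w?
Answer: 6693526/220527 ≈ 30.352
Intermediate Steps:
m(w) = 0 (m(w) = 0*√w = 0)
(-2671 + m(51))/(-88 + 1/(-1234 + 3740)) = (-2671 + 0)/(-88 + 1/(-1234 + 3740)) = -2671/(-88 + 1/2506) = -2671/(-220527/2506) = -2671*(-2506/220527) = 6693526/220527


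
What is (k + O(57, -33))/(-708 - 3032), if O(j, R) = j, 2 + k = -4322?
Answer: 251/220 ≈ 1.1409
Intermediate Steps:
k = -4324 (k = -2 - 4322 = -4324)
(k + O(57, -33))/(-708 - 3032) = (-4324 + 57)/(-708 - 3032) = -4267/(-3740) = -4267*(-1/3740) = 251/220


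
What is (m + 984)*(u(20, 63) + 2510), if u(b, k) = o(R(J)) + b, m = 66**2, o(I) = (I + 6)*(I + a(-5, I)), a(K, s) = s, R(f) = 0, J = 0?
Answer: 13510200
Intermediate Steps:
o(I) = 2*I*(6 + I) (o(I) = (I + 6)*(I + I) = (6 + I)*(2*I) = 2*I*(6 + I))
m = 4356
u(b, k) = b (u(b, k) = 2*0*(6 + 0) + b = 2*0*6 + b = 0 + b = b)
(m + 984)*(u(20, 63) + 2510) = (4356 + 984)*(20 + 2510) = 5340*2530 = 13510200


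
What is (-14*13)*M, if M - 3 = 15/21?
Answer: -676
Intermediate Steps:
M = 26/7 (M = 3 + 15/21 = 3 + 15*(1/21) = 3 + 5/7 = 26/7 ≈ 3.7143)
(-14*13)*M = -14*13*(26/7) = -182*26/7 = -676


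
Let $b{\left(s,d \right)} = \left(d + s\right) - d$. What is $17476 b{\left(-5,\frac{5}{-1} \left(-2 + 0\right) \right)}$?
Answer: $-87380$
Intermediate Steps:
$b{\left(s,d \right)} = s$
$17476 b{\left(-5,\frac{5}{-1} \left(-2 + 0\right) \right)} = 17476 \left(-5\right) = -87380$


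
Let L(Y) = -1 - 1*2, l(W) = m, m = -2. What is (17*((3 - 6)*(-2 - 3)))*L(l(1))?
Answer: -765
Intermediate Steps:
l(W) = -2
L(Y) = -3 (L(Y) = -1 - 2 = -3)
(17*((3 - 6)*(-2 - 3)))*L(l(1)) = (17*((3 - 6)*(-2 - 3)))*(-3) = (17*(-3*(-5)))*(-3) = (17*15)*(-3) = 255*(-3) = -765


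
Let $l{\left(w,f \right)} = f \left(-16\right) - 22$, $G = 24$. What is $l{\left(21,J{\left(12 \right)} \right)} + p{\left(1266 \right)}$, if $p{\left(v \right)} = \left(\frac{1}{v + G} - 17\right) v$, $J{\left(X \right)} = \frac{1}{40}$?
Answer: $- \frac{926367}{43} \approx -21543.0$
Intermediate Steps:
$J{\left(X \right)} = \frac{1}{40}$
$p{\left(v \right)} = v \left(-17 + \frac{1}{24 + v}\right)$ ($p{\left(v \right)} = \left(\frac{1}{v + 24} - 17\right) v = \left(\frac{1}{24 + v} - 17\right) v = \left(-17 + \frac{1}{24 + v}\right) v = v \left(-17 + \frac{1}{24 + v}\right)$)
$l{\left(w,f \right)} = -22 - 16 f$ ($l{\left(w,f \right)} = - 16 f - 22 = -22 - 16 f$)
$l{\left(21,J{\left(12 \right)} \right)} + p{\left(1266 \right)} = \left(-22 - \frac{2}{5}\right) - \frac{1266 \left(407 + 17 \cdot 1266\right)}{24 + 1266} = \left(-22 - \frac{2}{5}\right) - \frac{1266 \left(407 + 21522\right)}{1290} = - \frac{112}{5} - 1266 \cdot \frac{1}{1290} \cdot 21929 = - \frac{112}{5} - \frac{4627019}{215} = - \frac{926367}{43}$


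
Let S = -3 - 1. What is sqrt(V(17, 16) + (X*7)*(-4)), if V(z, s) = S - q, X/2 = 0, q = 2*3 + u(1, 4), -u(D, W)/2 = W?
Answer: I*sqrt(2) ≈ 1.4142*I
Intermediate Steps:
u(D, W) = -2*W
q = -2 (q = 2*3 - 2*4 = 6 - 8 = -2)
X = 0 (X = 2*0 = 0)
S = -4
V(z, s) = -2 (V(z, s) = -4 - 1*(-2) = -4 + 2 = -2)
sqrt(V(17, 16) + (X*7)*(-4)) = sqrt(-2 + (0*7)*(-4)) = sqrt(-2 + 0*(-4)) = sqrt(-2 + 0) = sqrt(-2) = I*sqrt(2)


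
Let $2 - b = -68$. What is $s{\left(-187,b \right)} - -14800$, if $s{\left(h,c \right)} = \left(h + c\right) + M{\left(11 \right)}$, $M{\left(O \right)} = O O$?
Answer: $14804$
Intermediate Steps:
$b = 70$ ($b = 2 - -68 = 2 + 68 = 70$)
$M{\left(O \right)} = O^{2}$
$s{\left(h,c \right)} = 121 + c + h$ ($s{\left(h,c \right)} = \left(h + c\right) + 11^{2} = \left(c + h\right) + 121 = 121 + c + h$)
$s{\left(-187,b \right)} - -14800 = \left(121 + 70 - 187\right) - -14800 = 4 + 14800 = 14804$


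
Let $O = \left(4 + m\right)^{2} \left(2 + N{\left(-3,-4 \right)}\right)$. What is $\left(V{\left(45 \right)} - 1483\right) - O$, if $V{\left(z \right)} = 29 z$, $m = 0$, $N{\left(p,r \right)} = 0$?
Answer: $-210$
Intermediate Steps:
$O = 32$ ($O = \left(4 + 0\right)^{2} \left(2 + 0\right) = 4^{2} \cdot 2 = 16 \cdot 2 = 32$)
$\left(V{\left(45 \right)} - 1483\right) - O = \left(29 \cdot 45 - 1483\right) - 32 = \left(1305 - 1483\right) - 32 = -178 - 32 = -210$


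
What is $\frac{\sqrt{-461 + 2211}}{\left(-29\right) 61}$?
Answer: $- \frac{5 \sqrt{70}}{1769} \approx -0.023648$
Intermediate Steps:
$\frac{\sqrt{-461 + 2211}}{\left(-29\right) 61} = \frac{\sqrt{1750}}{-1769} = 5 \sqrt{70} \left(- \frac{1}{1769}\right) = - \frac{5 \sqrt{70}}{1769}$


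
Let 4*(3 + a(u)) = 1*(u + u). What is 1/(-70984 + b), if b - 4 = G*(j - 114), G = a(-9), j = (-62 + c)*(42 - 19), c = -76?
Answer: -1/46320 ≈ -2.1589e-5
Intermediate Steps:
j = -3174 (j = (-62 - 76)*(42 - 19) = -138*23 = -3174)
a(u) = -3 + u/2 (a(u) = -3 + (1*(u + u))/4 = -3 + (1*(2*u))/4 = -3 + (2*u)/4 = -3 + u/2)
G = -15/2 (G = -3 + (1/2)*(-9) = -3 - 9/2 = -15/2 ≈ -7.5000)
b = 24664 (b = 4 - 15*(-3174 - 114)/2 = 4 - 15/2*(-3288) = 4 + 24660 = 24664)
1/(-70984 + b) = 1/(-70984 + 24664) = 1/(-46320) = -1/46320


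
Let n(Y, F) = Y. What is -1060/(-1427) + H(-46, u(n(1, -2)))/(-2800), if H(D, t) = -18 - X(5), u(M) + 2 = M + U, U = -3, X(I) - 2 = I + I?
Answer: 301081/399560 ≈ 0.75353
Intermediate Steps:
X(I) = 2 + 2*I (X(I) = 2 + (I + I) = 2 + 2*I)
u(M) = -5 + M (u(M) = -2 + (M - 3) = -2 + (-3 + M) = -5 + M)
H(D, t) = -30 (H(D, t) = -18 - (2 + 2*5) = -18 - (2 + 10) = -18 - 1*12 = -18 - 12 = -30)
-1060/(-1427) + H(-46, u(n(1, -2)))/(-2800) = -1060/(-1427) - 30/(-2800) = -1060*(-1/1427) - 30*(-1/2800) = 1060/1427 + 3/280 = 301081/399560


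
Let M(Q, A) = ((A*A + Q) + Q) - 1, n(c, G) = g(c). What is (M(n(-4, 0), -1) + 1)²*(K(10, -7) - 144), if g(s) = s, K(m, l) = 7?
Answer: -6713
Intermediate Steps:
n(c, G) = c
M(Q, A) = -1 + A² + 2*Q (M(Q, A) = ((A² + Q) + Q) - 1 = ((Q + A²) + Q) - 1 = (A² + 2*Q) - 1 = -1 + A² + 2*Q)
(M(n(-4, 0), -1) + 1)²*(K(10, -7) - 144) = ((-1 + (-1)² + 2*(-4)) + 1)²*(7 - 144) = ((-1 + 1 - 8) + 1)²*(-137) = (-8 + 1)²*(-137) = (-7)²*(-137) = 49*(-137) = -6713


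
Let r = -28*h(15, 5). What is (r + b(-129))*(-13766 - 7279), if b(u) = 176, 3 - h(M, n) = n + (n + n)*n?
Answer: -34345440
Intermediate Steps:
h(M, n) = 3 - n - 2*n² (h(M, n) = 3 - (n + (n + n)*n) = 3 - (n + (2*n)*n) = 3 - (n + 2*n²) = 3 + (-n - 2*n²) = 3 - n - 2*n²)
r = 1456 (r = -28*(3 - 1*5 - 2*5²) = -28*(3 - 5 - 2*25) = -28*(3 - 5 - 50) = -28*(-52) = 1456)
(r + b(-129))*(-13766 - 7279) = (1456 + 176)*(-13766 - 7279) = 1632*(-21045) = -34345440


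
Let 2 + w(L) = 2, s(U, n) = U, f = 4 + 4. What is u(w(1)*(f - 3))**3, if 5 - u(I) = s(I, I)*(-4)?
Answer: 125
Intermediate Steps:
f = 8
w(L) = 0 (w(L) = -2 + 2 = 0)
u(I) = 5 + 4*I (u(I) = 5 - I*(-4) = 5 - (-4)*I = 5 + 4*I)
u(w(1)*(f - 3))**3 = (5 + 4*(0*(8 - 3)))**3 = (5 + 4*(0*5))**3 = (5 + 4*0)**3 = (5 + 0)**3 = 5**3 = 125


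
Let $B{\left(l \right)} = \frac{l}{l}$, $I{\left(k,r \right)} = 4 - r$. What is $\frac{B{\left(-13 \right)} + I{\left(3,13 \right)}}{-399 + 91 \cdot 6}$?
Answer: $- \frac{8}{147} \approx -0.054422$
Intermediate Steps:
$B{\left(l \right)} = 1$
$\frac{B{\left(-13 \right)} + I{\left(3,13 \right)}}{-399 + 91 \cdot 6} = \frac{1 + \left(4 - 13\right)}{-399 + 91 \cdot 6} = \frac{1 + \left(4 - 13\right)}{-399 + 546} = \frac{1 - 9}{147} = \left(-8\right) \frac{1}{147} = - \frac{8}{147}$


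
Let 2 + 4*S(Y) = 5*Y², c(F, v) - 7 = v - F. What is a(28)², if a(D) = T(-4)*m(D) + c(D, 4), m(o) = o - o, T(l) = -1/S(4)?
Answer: 289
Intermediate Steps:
c(F, v) = 7 + v - F (c(F, v) = 7 + (v - F) = 7 + v - F)
S(Y) = -½ + 5*Y²/4 (S(Y) = -½ + (5*Y²)/4 = -½ + 5*Y²/4)
T(l) = -2/39 (T(l) = -1/(-½ + (5/4)*4²) = -1/(-½ + (5/4)*16) = -1/(-½ + 20) = -1/39/2 = -1*2/39 = -2/39)
m(o) = 0
a(D) = 11 - D (a(D) = -2/39*0 + (7 + 4 - D) = 0 + (11 - D) = 11 - D)
a(28)² = (11 - 1*28)² = (11 - 28)² = (-17)² = 289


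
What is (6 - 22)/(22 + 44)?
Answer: -8/33 ≈ -0.24242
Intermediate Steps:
(6 - 22)/(22 + 44) = -16/66 = (1/66)*(-16) = -8/33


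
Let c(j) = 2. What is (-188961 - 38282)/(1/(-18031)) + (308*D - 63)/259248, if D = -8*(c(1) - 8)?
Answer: 354082519952635/86416 ≈ 4.0974e+9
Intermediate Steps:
D = 48 (D = -8*(2 - 8) = -8*(-6) = 48)
(-188961 - 38282)/(1/(-18031)) + (308*D - 63)/259248 = (-188961 - 38282)/(1/(-18031)) + (308*48 - 63)/259248 = -227243/(-1/18031) + (14784 - 63)*(1/259248) = -227243*(-18031) + 14721*(1/259248) = 4097418533 + 4907/86416 = 354082519952635/86416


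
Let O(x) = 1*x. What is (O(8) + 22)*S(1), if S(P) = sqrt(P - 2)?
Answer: 30*I ≈ 30.0*I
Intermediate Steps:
S(P) = sqrt(-2 + P)
O(x) = x
(O(8) + 22)*S(1) = (8 + 22)*sqrt(-2 + 1) = 30*sqrt(-1) = 30*I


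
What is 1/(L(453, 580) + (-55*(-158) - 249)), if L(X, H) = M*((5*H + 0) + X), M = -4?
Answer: -1/4971 ≈ -0.00020117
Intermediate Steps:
L(X, H) = -20*H - 4*X (L(X, H) = -4*((5*H + 0) + X) = -4*(5*H + X) = -4*(X + 5*H) = -20*H - 4*X)
1/(L(453, 580) + (-55*(-158) - 249)) = 1/((-20*580 - 4*453) + (-55*(-158) - 249)) = 1/((-11600 - 1812) + (8690 - 249)) = 1/(-13412 + 8441) = 1/(-4971) = -1/4971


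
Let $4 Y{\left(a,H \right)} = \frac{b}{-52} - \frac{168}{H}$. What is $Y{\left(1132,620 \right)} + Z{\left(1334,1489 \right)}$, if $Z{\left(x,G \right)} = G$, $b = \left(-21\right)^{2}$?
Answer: $\frac{47934821}{32240} \approx 1486.8$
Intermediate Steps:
$b = 441$
$Y{\left(a,H \right)} = - \frac{441}{208} - \frac{42}{H}$ ($Y{\left(a,H \right)} = \frac{\frac{441}{-52} - \frac{168}{H}}{4} = \frac{441 \left(- \frac{1}{52}\right) - \frac{168}{H}}{4} = \frac{- \frac{441}{52} - \frac{168}{H}}{4} = - \frac{441}{208} - \frac{42}{H}$)
$Y{\left(1132,620 \right)} + Z{\left(1334,1489 \right)} = \left(- \frac{441}{208} - \frac{42}{620}\right) + 1489 = \left(- \frac{441}{208} - \frac{21}{310}\right) + 1489 = - \frac{70539}{32240} + 1489 = \frac{47934821}{32240}$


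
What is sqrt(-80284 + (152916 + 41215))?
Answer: sqrt(113847) ≈ 337.41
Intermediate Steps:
sqrt(-80284 + (152916 + 41215)) = sqrt(-80284 + 194131) = sqrt(113847)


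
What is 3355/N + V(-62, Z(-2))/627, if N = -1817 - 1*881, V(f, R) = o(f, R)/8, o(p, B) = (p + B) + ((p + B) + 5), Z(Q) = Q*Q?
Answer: -150247/118712 ≈ -1.2656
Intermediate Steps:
Z(Q) = Q²
o(p, B) = 5 + 2*B + 2*p (o(p, B) = (B + p) + ((B + p) + 5) = (B + p) + (5 + B + p) = 5 + 2*B + 2*p)
V(f, R) = 5/8 + R/4 + f/4 (V(f, R) = (5 + 2*R + 2*f)/8 = (5 + 2*R + 2*f)*(⅛) = 5/8 + R/4 + f/4)
N = -2698 (N = -1817 - 881 = -2698)
3355/N + V(-62, Z(-2))/627 = 3355/(-2698) + (5/8 + (¼)*(-2)² + (¼)*(-62))/627 = 3355*(-1/2698) + (5/8 + (¼)*4 - 31/2)*(1/627) = -3355/2698 + (5/8 + 1 - 31/2)*(1/627) = -3355/2698 - 111/8*1/627 = -3355/2698 - 37/1672 = -150247/118712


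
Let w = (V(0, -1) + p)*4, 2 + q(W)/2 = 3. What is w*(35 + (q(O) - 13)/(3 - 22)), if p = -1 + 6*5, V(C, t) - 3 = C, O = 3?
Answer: 86528/19 ≈ 4554.1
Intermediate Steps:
V(C, t) = 3 + C
q(W) = 2 (q(W) = -4 + 2*3 = -4 + 6 = 2)
p = 29 (p = -1 + 30 = 29)
w = 128 (w = ((3 + 0) + 29)*4 = (3 + 29)*4 = 32*4 = 128)
w*(35 + (q(O) - 13)/(3 - 22)) = 128*(35 + (2 - 13)/(3 - 22)) = 128*(35 - 11/(-19)) = 128*(35 - 11*(-1/19)) = 128*(35 + 11/19) = 128*(676/19) = 86528/19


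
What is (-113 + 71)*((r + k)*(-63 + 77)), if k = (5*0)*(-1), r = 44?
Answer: -25872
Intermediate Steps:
k = 0 (k = 0*(-1) = 0)
(-113 + 71)*((r + k)*(-63 + 77)) = (-113 + 71)*((44 + 0)*(-63 + 77)) = -1848*14 = -42*616 = -25872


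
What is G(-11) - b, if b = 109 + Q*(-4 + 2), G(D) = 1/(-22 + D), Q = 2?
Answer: -3466/33 ≈ -105.03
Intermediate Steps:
b = 105 (b = 109 + 2*(-4 + 2) = 109 + 2*(-2) = 109 - 4 = 105)
G(-11) - b = 1/(-22 - 11) - 1*105 = 1/(-33) - 105 = -1/33 - 105 = -3466/33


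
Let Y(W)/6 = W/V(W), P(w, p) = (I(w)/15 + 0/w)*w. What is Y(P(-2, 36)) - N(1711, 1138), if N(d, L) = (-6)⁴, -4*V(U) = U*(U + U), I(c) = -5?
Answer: -1314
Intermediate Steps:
V(U) = -U²/2 (V(U) = -U*(U + U)/4 = -U*2*U/4 = -U²/2)
N(d, L) = 1296
P(w, p) = -w/3 (P(w, p) = (-5/15 + 0/w)*w = (-5*1/15 + 0)*w = (-⅓ + 0)*w = -w/3)
Y(W) = -12/W (Y(W) = 6*(W/((-W²/2))) = 6*(W*(-2/W²)) = 6*(-2/W) = -12/W)
Y(P(-2, 36)) - N(1711, 1138) = -12/((-⅓*(-2))) - 1*1296 = -12/⅔ - 1296 = -12*3/2 - 1296 = -18 - 1296 = -1314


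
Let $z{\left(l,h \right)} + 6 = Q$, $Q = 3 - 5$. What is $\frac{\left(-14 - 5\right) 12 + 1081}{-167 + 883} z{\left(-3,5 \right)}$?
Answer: $- \frac{1706}{179} \approx -9.5307$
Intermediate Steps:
$Q = -2$ ($Q = 3 + \left(-5 + 0\right) = 3 - 5 = -2$)
$z{\left(l,h \right)} = -8$ ($z{\left(l,h \right)} = -6 - 2 = -8$)
$\frac{\left(-14 - 5\right) 12 + 1081}{-167 + 883} z{\left(-3,5 \right)} = \frac{\left(-14 - 5\right) 12 + 1081}{-167 + 883} \left(-8\right) = \frac{\left(-19\right) 12 + 1081}{716} \left(-8\right) = \left(-228 + 1081\right) \frac{1}{716} \left(-8\right) = 853 \cdot \frac{1}{716} \left(-8\right) = \frac{853}{716} \left(-8\right) = - \frac{1706}{179}$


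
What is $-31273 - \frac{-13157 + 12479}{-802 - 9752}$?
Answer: $- \frac{55009320}{1759} \approx -31273.0$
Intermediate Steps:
$-31273 - \frac{-13157 + 12479}{-802 - 9752} = -31273 - - \frac{678}{-10554} = -31273 - \left(-678\right) \left(- \frac{1}{10554}\right) = -31273 - \frac{113}{1759} = - \frac{55009320}{1759}$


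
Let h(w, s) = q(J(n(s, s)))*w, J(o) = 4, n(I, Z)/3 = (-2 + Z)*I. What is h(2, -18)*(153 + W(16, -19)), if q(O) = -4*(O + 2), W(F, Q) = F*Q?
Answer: 7248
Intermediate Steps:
n(I, Z) = 3*I*(-2 + Z) (n(I, Z) = 3*((-2 + Z)*I) = 3*(I*(-2 + Z)) = 3*I*(-2 + Z))
q(O) = -8 - 4*O (q(O) = -4*(2 + O) = -8 - 4*O)
h(w, s) = -24*w (h(w, s) = (-8 - 4*4)*w = (-8 - 16)*w = -24*w)
h(2, -18)*(153 + W(16, -19)) = (-24*2)*(153 + 16*(-19)) = -48*(153 - 304) = -48*(-151) = 7248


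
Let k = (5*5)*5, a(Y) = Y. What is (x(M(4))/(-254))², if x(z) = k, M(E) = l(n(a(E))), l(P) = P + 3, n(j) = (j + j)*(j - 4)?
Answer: 15625/64516 ≈ 0.24219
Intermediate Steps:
n(j) = 2*j*(-4 + j) (n(j) = (2*j)*(-4 + j) = 2*j*(-4 + j))
l(P) = 3 + P
M(E) = 3 + 2*E*(-4 + E)
k = 125 (k = 25*5 = 125)
x(z) = 125
(x(M(4))/(-254))² = (125/(-254))² = (125*(-1/254))² = (-125/254)² = 15625/64516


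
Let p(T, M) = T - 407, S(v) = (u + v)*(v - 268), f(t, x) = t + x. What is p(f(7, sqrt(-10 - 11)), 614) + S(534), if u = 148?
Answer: 181012 + I*sqrt(21) ≈ 1.8101e+5 + 4.5826*I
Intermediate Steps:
S(v) = (-268 + v)*(148 + v) (S(v) = (148 + v)*(v - 268) = (148 + v)*(-268 + v) = (-268 + v)*(148 + v))
p(T, M) = -407 + T
p(f(7, sqrt(-10 - 11)), 614) + S(534) = (-407 + (7 + sqrt(-10 - 11))) + (-39664 + 534**2 - 120*534) = (-407 + (7 + sqrt(-21))) + (-39664 + 285156 - 64080) = (-407 + (7 + I*sqrt(21))) + 181412 = (-400 + I*sqrt(21)) + 181412 = 181012 + I*sqrt(21)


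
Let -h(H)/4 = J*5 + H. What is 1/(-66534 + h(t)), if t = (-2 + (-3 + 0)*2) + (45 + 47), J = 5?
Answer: -1/66970 ≈ -1.4932e-5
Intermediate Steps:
t = 84 (t = (-2 - 3*2) + 92 = (-2 - 6) + 92 = -8 + 92 = 84)
h(H) = -100 - 4*H (h(H) = -4*(5*5 + H) = -4*(25 + H) = -100 - 4*H)
1/(-66534 + h(t)) = 1/(-66534 + (-100 - 4*84)) = 1/(-66534 + (-100 - 336)) = 1/(-66534 - 436) = 1/(-66970) = -1/66970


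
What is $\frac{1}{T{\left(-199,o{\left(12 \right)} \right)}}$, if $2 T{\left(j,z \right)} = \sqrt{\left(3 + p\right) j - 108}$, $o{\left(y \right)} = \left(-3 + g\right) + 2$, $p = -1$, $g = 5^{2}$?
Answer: $- \frac{i \sqrt{506}}{253} \approx - 0.088911 i$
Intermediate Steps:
$g = 25$
$o{\left(y \right)} = 24$ ($o{\left(y \right)} = \left(-3 + 25\right) + 2 = 22 + 2 = 24$)
$T{\left(j,z \right)} = \frac{\sqrt{-108 + 2 j}}{2}$ ($T{\left(j,z \right)} = \frac{\sqrt{\left(3 - 1\right) j - 108}}{2} = \frac{\sqrt{2 j - 108}}{2} = \frac{\sqrt{-108 + 2 j}}{2}$)
$\frac{1}{T{\left(-199,o{\left(12 \right)} \right)}} = \frac{1}{\frac{1}{2} \sqrt{-108 + 2 \left(-199\right)}} = \frac{1}{\frac{1}{2} \sqrt{-108 - 398}} = \frac{1}{\frac{1}{2} \sqrt{-506}} = \frac{1}{\frac{1}{2} i \sqrt{506}} = - \frac{i \sqrt{506}}{253}$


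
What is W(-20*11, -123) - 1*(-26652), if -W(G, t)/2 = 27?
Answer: 26598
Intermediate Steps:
W(G, t) = -54 (W(G, t) = -2*27 = -54)
W(-20*11, -123) - 1*(-26652) = -54 - 1*(-26652) = -54 + 26652 = 26598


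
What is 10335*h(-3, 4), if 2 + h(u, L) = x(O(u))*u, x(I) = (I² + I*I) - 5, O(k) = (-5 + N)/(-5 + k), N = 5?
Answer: 134355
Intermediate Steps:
O(k) = 0 (O(k) = (-5 + 5)/(-5 + k) = 0/(-5 + k) = 0)
x(I) = -5 + 2*I² (x(I) = (I² + I²) - 5 = 2*I² - 5 = -5 + 2*I²)
h(u, L) = -2 - 5*u (h(u, L) = -2 + (-5 + 2*0²)*u = -2 + (-5 + 2*0)*u = -2 + (-5 + 0)*u = -2 - 5*u)
10335*h(-3, 4) = 10335*(-2 - 5*(-3)) = 10335*(-2 + 15) = 10335*13 = 134355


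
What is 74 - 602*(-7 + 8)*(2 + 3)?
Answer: -2936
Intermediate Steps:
74 - 602*(-7 + 8)*(2 + 3) = 74 - 602*5 = 74 - 3010 = -2936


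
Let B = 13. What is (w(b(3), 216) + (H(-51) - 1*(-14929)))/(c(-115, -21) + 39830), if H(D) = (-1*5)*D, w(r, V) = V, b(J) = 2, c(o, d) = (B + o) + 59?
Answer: 1400/3617 ≈ 0.38706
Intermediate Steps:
c(o, d) = 72 + o (c(o, d) = (13 + o) + 59 = 72 + o)
H(D) = -5*D
(w(b(3), 216) + (H(-51) - 1*(-14929)))/(c(-115, -21) + 39830) = (216 + (-5*(-51) - 1*(-14929)))/((72 - 115) + 39830) = (216 + (255 + 14929))/(-43 + 39830) = (216 + 15184)/39787 = 15400*(1/39787) = 1400/3617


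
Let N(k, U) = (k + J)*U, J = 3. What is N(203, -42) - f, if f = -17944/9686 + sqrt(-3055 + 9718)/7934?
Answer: -41892664/4843 - sqrt(6663)/7934 ≈ -8650.2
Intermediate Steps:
N(k, U) = U*(3 + k) (N(k, U) = (k + 3)*U = (3 + k)*U = U*(3 + k))
f = -8972/4843 + sqrt(6663)/7934 (f = -17944*1/9686 + sqrt(6663)*(1/7934) = -8972/4843 + sqrt(6663)/7934 ≈ -1.8423)
N(203, -42) - f = -42*(3 + 203) - (-8972/4843 + sqrt(6663)/7934) = -42*206 + (8972/4843 - sqrt(6663)/7934) = -8652 + (8972/4843 - sqrt(6663)/7934) = -41892664/4843 - sqrt(6663)/7934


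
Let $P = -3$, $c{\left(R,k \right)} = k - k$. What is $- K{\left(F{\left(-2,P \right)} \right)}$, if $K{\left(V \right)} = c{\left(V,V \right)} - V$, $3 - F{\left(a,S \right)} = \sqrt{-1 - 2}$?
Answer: $3 - i \sqrt{3} \approx 3.0 - 1.732 i$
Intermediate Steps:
$c{\left(R,k \right)} = 0$
$F{\left(a,S \right)} = 3 - i \sqrt{3}$ ($F{\left(a,S \right)} = 3 - \sqrt{-1 - 2} = 3 - \sqrt{-3} = 3 - i \sqrt{3}$)
$K{\left(V \right)} = - V$ ($K{\left(V \right)} = 0 - V = - V$)
$- K{\left(F{\left(-2,P \right)} \right)} = - \left(-1\right) \left(3 - i \sqrt{3}\right) = - (-3 + i \sqrt{3}) = 3 - i \sqrt{3}$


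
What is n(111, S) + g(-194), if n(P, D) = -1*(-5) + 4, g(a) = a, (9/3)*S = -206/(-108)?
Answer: -185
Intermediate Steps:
S = 103/162 (S = (-206/(-108))/3 = (-206*(-1/108))/3 = (⅓)*(103/54) = 103/162 ≈ 0.63580)
n(P, D) = 9 (n(P, D) = 5 + 4 = 9)
n(111, S) + g(-194) = 9 - 194 = -185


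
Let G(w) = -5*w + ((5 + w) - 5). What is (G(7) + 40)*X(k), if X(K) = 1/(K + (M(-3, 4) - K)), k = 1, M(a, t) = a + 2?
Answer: -12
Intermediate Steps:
M(a, t) = 2 + a
X(K) = -1 (X(K) = 1/(K + ((2 - 3) - K)) = 1/(K + (-1 - K)) = 1/(-1) = -1)
G(w) = -4*w (G(w) = -5*w + w = -4*w)
(G(7) + 40)*X(k) = (-4*7 + 40)*(-1) = (-28 + 40)*(-1) = 12*(-1) = -12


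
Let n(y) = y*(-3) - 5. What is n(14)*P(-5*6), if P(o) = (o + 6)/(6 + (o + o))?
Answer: -188/9 ≈ -20.889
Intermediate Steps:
n(y) = -5 - 3*y (n(y) = -3*y - 5 = -5 - 3*y)
P(o) = (6 + o)/(6 + 2*o)
n(14)*P(-5*6) = (-5 - 3*14)*((6 - 5*6)/(2*(3 - 5*6))) = (-5 - 42)*((6 - 30)/(2*(3 - 30))) = -47*(-24)/(2*(-27)) = -47*(-1)*(-24)/(2*27) = -47*4/9 = -188/9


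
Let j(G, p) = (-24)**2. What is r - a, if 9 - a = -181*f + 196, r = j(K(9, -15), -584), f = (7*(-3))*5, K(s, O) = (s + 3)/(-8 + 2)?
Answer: 19768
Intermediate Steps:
K(s, O) = -1/2 - s/6 (K(s, O) = (3 + s)/(-6) = (3 + s)*(-1/6) = -1/2 - s/6)
f = -105 (f = -21*5 = -105)
j(G, p) = 576
r = 576
a = -19192 (a = 9 - (-181*(-105) + 196) = 9 - (19005 + 196) = 9 - 1*19201 = 9 - 19201 = -19192)
r - a = 576 - 1*(-19192) = 576 + 19192 = 19768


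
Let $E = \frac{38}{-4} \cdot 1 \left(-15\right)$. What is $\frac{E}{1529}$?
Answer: $\frac{285}{3058} \approx 0.093198$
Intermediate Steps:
$E = \frac{285}{2}$ ($E = 38 \left(- \frac{1}{4}\right) 1 \left(-15\right) = \left(- \frac{19}{2}\right) 1 \left(-15\right) = \left(- \frac{19}{2}\right) \left(-15\right) = \frac{285}{2} \approx 142.5$)
$\frac{E}{1529} = \frac{285}{2 \cdot 1529} = \frac{285}{2} \cdot \frac{1}{1529} = \frac{285}{3058}$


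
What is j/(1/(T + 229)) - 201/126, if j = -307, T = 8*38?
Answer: -6872569/42 ≈ -1.6363e+5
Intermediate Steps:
T = 304
j/(1/(T + 229)) - 201/126 = -307/(1/(304 + 229)) - 201/126 = -307/(1/533) - 201*1/126 = -307/1/533 - 67/42 = -307*533 - 67/42 = -163631 - 67/42 = -6872569/42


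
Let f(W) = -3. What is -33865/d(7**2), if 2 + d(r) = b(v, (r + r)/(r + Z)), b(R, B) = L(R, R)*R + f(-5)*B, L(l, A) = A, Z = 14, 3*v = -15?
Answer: -20319/11 ≈ -1847.2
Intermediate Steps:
v = -5 (v = (1/3)*(-15) = -5)
b(R, B) = R**2 - 3*B (b(R, B) = R*R - 3*B = R**2 - 3*B)
d(r) = 23 - 6*r/(14 + r) (d(r) = -2 + ((-5)**2 - 3*(r + r)/(r + 14)) = -2 + (25 - 3*2*r/(14 + r)) = -2 + (25 - 6*r/(14 + r)) = 23 - 6*r/(14 + r))
-33865/d(7**2) = -33865*(14 + 7**2)/(322 + 17*7**2) = -33865*(14 + 49)/(322 + 17*49) = -33865*63/(322 + 833) = -33865/((1/63)*1155) = -33865/55/3 = -33865*3/55 = -20319/11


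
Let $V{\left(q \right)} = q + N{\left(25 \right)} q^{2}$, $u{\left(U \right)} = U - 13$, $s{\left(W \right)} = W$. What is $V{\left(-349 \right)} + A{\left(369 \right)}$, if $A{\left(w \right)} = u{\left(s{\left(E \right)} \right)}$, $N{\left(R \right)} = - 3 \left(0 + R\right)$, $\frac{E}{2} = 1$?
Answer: $-9135435$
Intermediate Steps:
$E = 2$ ($E = 2 \cdot 1 = 2$)
$N{\left(R \right)} = - 3 R$
$u{\left(U \right)} = -13 + U$
$A{\left(w \right)} = -11$ ($A{\left(w \right)} = -13 + 2 = -11$)
$V{\left(q \right)} = q - 75 q^{2}$ ($V{\left(q \right)} = q + \left(-3\right) 25 q^{2} = q - 75 q^{2}$)
$V{\left(-349 \right)} + A{\left(369 \right)} = - 349 \left(1 - -26175\right) - 11 = - 349 \left(1 + 26175\right) - 11 = \left(-349\right) 26176 - 11 = -9135424 - 11 = -9135435$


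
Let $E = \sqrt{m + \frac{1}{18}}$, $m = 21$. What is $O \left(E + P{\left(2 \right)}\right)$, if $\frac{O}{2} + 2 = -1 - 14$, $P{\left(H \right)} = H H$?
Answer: $-136 - \frac{17 \sqrt{758}}{3} \approx -292.01$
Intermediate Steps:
$P{\left(H \right)} = H^{2}$
$O = -34$ ($O = -4 + 2 \left(-1 - 14\right) = -4 + 2 \left(-15\right) = -4 - 30 = -34$)
$E = \frac{\sqrt{758}}{6}$ ($E = \sqrt{21 + \frac{1}{18}} = \sqrt{\frac{379}{18}} = \frac{\sqrt{758}}{6} \approx 4.5886$)
$O \left(E + P{\left(2 \right)}\right) = - 34 \left(\frac{\sqrt{758}}{6} + 2^{2}\right) = - 34 \left(\frac{\sqrt{758}}{6} + 4\right) = - 34 \left(4 + \frac{\sqrt{758}}{6}\right) = -136 - \frac{17 \sqrt{758}}{3}$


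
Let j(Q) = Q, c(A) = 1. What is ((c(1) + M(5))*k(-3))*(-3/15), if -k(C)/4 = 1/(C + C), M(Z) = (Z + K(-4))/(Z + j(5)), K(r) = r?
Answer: -11/75 ≈ -0.14667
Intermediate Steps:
M(Z) = (-4 + Z)/(5 + Z) (M(Z) = (Z - 4)/(Z + 5) = (-4 + Z)/(5 + Z))
k(C) = -2/C (k(C) = -4/(C + C) = -4*1/(2*C) = -2/C)
((c(1) + M(5))*k(-3))*(-3/15) = ((1 + (-4 + 5)/(5 + 5))*(-2/(-3)))*(-3/15) = ((1 + 1/10)*(-2*(-⅓)))*(-3*1/15) = ((1 + (⅒)*1)*(⅔))*(-⅕) = ((1 + ⅒)*(⅔))*(-⅕) = ((11/10)*(⅔))*(-⅕) = (11/15)*(-⅕) = -11/75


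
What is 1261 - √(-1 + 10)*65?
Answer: 1066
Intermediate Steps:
1261 - √(-1 + 10)*65 = 1261 - √9*65 = 1261 - 3*65 = 1261 - 1*195 = 1261 - 195 = 1066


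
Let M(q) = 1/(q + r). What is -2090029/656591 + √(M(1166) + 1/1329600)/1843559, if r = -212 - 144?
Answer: -2090029/656591 + √12284119/183839703480 ≈ -3.1832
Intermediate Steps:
r = -356
M(q) = 1/(-356 + q) (M(q) = 1/(q - 356) = 1/(-356 + q))
-2090029/656591 + √(M(1166) + 1/1329600)/1843559 = -2090029/656591 + √(1/(-356 + 1166) + 1/1329600)/1843559 = -2090029*1/656591 + √(1/810 + 1/1329600)*(1/1843559) = -2090029/656591 + √(1/810 + 1/1329600)*(1/1843559) = -2090029/656591 + √(44347/35899200)*(1/1843559) = -2090029/656591 + (√12284119/99720)*(1/1843559) = -2090029/656591 + √12284119/183839703480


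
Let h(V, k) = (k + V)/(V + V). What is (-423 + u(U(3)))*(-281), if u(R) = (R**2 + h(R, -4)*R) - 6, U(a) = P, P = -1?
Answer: 241941/2 ≈ 1.2097e+5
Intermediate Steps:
h(V, k) = (V + k)/(2*V) (h(V, k) = (V + k)/((2*V)) = (V + k)*(1/(2*V)) = (V + k)/(2*V))
U(a) = -1
u(R) = -8 + R**2 + R/2 (u(R) = (R**2 + ((R - 4)/(2*R))*R) - 6 = (R**2 + ((-4 + R)/(2*R))*R) - 6 = (R**2 + (-2 + R/2)) - 6 = (-2 + R**2 + R/2) - 6 = -8 + R**2 + R/2)
(-423 + u(U(3)))*(-281) = (-423 + (-8 + (-1)**2 + (1/2)*(-1)))*(-281) = (-423 + (-8 + 1 - 1/2))*(-281) = (-423 - 15/2)*(-281) = -861/2*(-281) = 241941/2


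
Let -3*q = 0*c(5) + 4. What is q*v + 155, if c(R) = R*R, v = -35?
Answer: 605/3 ≈ 201.67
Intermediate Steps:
c(R) = R**2
q = -4/3 (q = -(0*5**2 + 4)/3 = -(0*25 + 4)/3 = -(0 + 4)/3 = -1/3*4 = -4/3 ≈ -1.3333)
q*v + 155 = -4/3*(-35) + 155 = 140/3 + 155 = 605/3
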